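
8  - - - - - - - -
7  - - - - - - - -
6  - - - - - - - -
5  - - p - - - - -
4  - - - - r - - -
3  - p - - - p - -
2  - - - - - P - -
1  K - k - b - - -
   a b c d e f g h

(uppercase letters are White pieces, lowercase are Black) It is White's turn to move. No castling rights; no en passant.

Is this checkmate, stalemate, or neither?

stalemate

White to move; white king on a1.
In check: no.
King squares — b1: attacked by Kc1; a2: attacked by Pb3; b2: attacked by Kc1.
Legal moves for White: none.
Not in check and no legal moves → stalemate.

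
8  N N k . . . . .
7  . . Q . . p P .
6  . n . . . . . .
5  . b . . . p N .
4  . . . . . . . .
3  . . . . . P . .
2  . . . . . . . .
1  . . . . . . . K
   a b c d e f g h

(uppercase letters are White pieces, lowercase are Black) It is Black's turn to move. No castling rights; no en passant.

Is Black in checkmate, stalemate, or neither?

checkmate

Black to move; black king on c8.
In check: yes, from the white queen on c7.
King squares — b7: attacked by Qc7; c7: attacked by Na8; d7: attacked by Qc7; b8: attacked by Qc7; d8: attacked by Qc7.
Legal moves for Black: none.
In check with no legal moves → checkmate.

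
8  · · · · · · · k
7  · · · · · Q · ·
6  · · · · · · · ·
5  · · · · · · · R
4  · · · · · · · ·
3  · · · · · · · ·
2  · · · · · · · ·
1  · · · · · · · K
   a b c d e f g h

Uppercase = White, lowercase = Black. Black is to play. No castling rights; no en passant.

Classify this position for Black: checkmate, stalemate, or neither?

Black to move; black king on h8.
In check: yes, from the white rook on h5.
King squares — g7: attacked by Qf7; h7: attacked by Rh5; g8: attacked by Qf7.
Legal moves for Black: none.
In check with no legal moves → checkmate.

checkmate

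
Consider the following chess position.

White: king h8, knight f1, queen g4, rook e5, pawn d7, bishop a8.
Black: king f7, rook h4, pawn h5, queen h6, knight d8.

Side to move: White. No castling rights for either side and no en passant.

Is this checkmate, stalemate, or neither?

White to move; white king on h8.
In check: yes, from the black queen on h6.
King squares — g7: attacked by Qh6; h7: attacked by Qh6; g8: attacked by Kf7.
Legal moves for White: none.
In check with no legal moves → checkmate.

checkmate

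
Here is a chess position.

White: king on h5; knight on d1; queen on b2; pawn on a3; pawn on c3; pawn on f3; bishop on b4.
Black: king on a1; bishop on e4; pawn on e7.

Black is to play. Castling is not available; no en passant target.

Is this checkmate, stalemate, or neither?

Black to move; black king on a1.
In check: yes, from the white queen on b2.
King squares — b1: attacked by Qb2; a2: attacked by Qb2; b2: attacked by Nd1.
Legal moves for Black: none.
In check with no legal moves → checkmate.

checkmate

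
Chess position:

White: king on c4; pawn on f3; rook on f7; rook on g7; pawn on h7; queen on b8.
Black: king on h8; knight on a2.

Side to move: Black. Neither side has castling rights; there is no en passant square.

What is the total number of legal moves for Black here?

Black to move; king on h8.
In check: yes, from the white queen on b8.
Legal moves: none.
Count: 0.

0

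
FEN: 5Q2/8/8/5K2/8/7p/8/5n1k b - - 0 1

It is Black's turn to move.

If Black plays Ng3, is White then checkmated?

no

After Ng3: white king on f5; in check: yes, from the black knight on g3.
White has 7 legal replies: Kg6, Kf6, Ke6, Kg5, Ke5, Kg4, Kf4.
In check but a legal move exists → not checkmate.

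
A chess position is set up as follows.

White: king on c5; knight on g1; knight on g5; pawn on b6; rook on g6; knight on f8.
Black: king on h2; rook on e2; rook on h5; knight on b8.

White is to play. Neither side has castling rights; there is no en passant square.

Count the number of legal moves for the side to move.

20

White to move; king on c5.
In check: no.
Legal moves: Nh7, Nd7, Ne6, Rg8, Rg7, Rh6, Rf6, Re6, Rd6, Rc6, Kd6, Kd5, Kb5, Kd4, Kc4, Kb4, Nh3, Nf3+, Nxe2, b7.
Count: 20.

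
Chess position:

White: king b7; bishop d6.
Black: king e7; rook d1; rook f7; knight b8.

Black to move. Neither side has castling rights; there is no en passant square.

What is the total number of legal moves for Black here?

Black to move; king on e7.
In check: yes, from the white bishop on d6.
Legal moves: Ke8+, Kd8+, Kd7, Kf6+, Ke6+, Kxd6+, Rxd6.
Count: 7.

7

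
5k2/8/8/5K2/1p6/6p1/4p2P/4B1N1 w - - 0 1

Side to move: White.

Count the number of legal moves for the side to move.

19

White to move; king on f5.
In check: no.
Legal moves: Kg6, Kf6, Ke6, Kg5, Ke5, Kg4, Kf4, Ke4, Nh3, Nf3, Nxe2, Bxb4+, Bxg3, Bc3, Bf2, Bd2, hxg3, h3, h4.
Count: 19.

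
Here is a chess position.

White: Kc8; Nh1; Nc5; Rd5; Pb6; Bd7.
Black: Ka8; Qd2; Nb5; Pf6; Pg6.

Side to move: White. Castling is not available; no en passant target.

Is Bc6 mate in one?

yes

After Bc6: black king on a8; in check: yes, from the white bishop on c6.
King squares — a7: attacked by Pb6; b7: attacked by Nc5; b8: attacked by Kc8.
Black has no legal moves → checkmate.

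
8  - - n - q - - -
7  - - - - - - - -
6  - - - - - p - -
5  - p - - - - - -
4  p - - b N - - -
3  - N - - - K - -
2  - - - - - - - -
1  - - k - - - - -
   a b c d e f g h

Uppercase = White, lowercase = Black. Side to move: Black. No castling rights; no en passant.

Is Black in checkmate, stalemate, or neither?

neither

Black to move; black king on c1.
In check: yes, from the white knight on b3.
King squares — b1: available; d1: available; b2: available; c2: available; d2: attacked by Nb3.
Legal moves for Black: Kc2, Kb2, Kd1, Kb1, axb3.
Black is in check but has 5 legal moves → neither.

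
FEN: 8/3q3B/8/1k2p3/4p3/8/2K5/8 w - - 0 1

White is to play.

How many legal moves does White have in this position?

White to move; king on c2.
In check: no.
Legal moves: Bg8, Bg6, Bf5, Bxe4, Kc3, Kb3, Kb2, Kc1, Kb1.
Count: 9.

9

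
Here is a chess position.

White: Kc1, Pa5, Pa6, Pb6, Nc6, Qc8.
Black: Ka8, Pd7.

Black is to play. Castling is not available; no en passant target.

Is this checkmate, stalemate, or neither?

Black to move; black king on a8.
In check: yes, from the white queen on c8.
King squares — a7: attacked by Pb6; b7: attacked by Pa6; b8: attacked by Nc6.
Legal moves for Black: none.
In check with no legal moves → checkmate.

checkmate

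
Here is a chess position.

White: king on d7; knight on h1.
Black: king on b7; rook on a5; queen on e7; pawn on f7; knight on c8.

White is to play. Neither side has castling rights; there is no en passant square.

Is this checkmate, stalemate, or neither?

checkmate

White to move; white king on d7.
In check: yes, from the black queen on e7.
King squares — c6: attacked by Kb7; d6: attacked by Qe7; e6: attacked by Qe7; c7: attacked by Kb7; e7: attacked by Nc8; c8: attacked by Kb7; d8: attacked by Qe7; e8: attacked by Qe7.
Legal moves for White: none.
In check with no legal moves → checkmate.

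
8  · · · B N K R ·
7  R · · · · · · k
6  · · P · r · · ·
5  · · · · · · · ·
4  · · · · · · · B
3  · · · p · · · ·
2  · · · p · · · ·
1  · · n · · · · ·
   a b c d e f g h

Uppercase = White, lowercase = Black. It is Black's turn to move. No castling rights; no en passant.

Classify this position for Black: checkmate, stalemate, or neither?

Black to move; black king on h7.
In check: yes, from the white rook on a7.
King squares — g6: attacked by Rg8; h6: available; g7: attacked by Ra7; g8: attacked by Kf8; h8: attacked by Rg8.
Legal moves for Black: Kh6, Re7.
Black is in check but has 2 legal moves → neither.

neither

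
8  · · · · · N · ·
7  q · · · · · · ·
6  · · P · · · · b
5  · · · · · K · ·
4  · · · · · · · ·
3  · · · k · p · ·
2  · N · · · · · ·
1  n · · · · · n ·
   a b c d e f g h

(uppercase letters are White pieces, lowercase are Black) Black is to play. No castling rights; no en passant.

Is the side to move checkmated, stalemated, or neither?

Black to move; black king on d3.
In check: yes, from the white knight on b2.
King squares — c2: available; d2: available; e2: available; c3: available; e3: available; c4: attacked by Nb2; d4: available; e4: attacked by Kf5.
Legal moves for Black: Kd4, Ke3, Kc3, Ke2, Kd2, Kc2.
Black is in check but has 6 legal moves → neither.

neither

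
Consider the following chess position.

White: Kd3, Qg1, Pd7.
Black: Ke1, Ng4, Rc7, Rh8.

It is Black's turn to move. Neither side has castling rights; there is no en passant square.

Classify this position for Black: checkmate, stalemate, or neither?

checkmate

Black to move; black king on e1.
In check: yes, from the white queen on g1.
King squares — d1: attacked by Qg1; f1: attacked by Qg1; d2: attacked by Kd3; e2: attacked by Kd3; f2: attacked by Qg1.
Legal moves for Black: none.
In check with no legal moves → checkmate.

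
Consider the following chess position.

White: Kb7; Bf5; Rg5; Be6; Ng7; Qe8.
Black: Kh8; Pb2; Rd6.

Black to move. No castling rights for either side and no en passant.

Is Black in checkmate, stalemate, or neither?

Black to move; black king on h8.
In check: yes, from the white queen on e8.
King squares — g7: attacked by Rg5; h7: attacked by Bf5; g8: attacked by Be6.
Legal moves for Black: none.
In check with no legal moves → checkmate.

checkmate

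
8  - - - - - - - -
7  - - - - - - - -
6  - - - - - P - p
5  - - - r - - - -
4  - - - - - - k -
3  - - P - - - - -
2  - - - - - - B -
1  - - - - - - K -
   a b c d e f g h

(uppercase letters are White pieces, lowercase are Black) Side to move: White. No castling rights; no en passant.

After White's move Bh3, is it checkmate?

no

After Bh3: black king on g4; in check: yes, from the white bishop on h3.
Black has 7 legal replies: Kh5, Kg5, Kh4, Kf4, Kxh3, Kg3, Kf3.
In check but a legal move exists → not checkmate.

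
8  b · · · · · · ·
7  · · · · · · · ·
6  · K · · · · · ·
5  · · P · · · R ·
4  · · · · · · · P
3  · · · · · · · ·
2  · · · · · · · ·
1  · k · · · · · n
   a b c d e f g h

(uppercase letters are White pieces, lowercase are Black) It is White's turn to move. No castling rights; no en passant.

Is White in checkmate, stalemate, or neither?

neither

White to move; white king on b6.
In check: no.
Legal moves for White: Kc7, Ka7, Ka6, Kb5, Ka5, Rg8, Rg7, Rg6, Rh5, Rf5, Re5, Rd5, Rg4, Rg3, Rg2, Rg1+, c6, h5.
White has 18 legal moves and is not in check → neither.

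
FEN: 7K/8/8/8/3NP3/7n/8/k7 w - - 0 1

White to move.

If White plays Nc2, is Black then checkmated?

After Nc2: black king on a1; in check: yes, from the white knight on c2.
Black has 3 legal replies: Kb2, Ka2, Kb1.
In check but a legal move exists → not checkmate.

no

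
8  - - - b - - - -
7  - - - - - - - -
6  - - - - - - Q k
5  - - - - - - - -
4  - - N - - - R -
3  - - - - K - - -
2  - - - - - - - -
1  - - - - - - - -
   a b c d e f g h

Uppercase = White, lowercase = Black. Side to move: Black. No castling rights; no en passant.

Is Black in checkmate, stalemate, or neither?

checkmate

Black to move; black king on h6.
In check: yes, from the white queen on g6.
King squares — g5: attacked by Rg4; h5: attacked by Qg6; g6: attacked by Rg4; g7: attacked by Qg6; h7: attacked by Qg6.
Legal moves for Black: none.
In check with no legal moves → checkmate.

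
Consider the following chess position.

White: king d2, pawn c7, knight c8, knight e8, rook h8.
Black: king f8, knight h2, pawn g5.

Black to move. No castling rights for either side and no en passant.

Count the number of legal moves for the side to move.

1

Black to move; king on f8.
In check: yes, from the white rook on h8.
Legal moves: Kf7.
Count: 1.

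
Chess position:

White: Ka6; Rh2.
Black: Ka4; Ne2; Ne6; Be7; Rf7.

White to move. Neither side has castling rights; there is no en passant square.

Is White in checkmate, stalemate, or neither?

White to move; white king on a6.
In check: no.
Legal moves for White: Kb7, Ka7, Kb6, Rh8, Rh7, Rh6, Rh5, Rh4+, Rh3, Rg2, Rf2, Rxe2, Rh1.
White has 13 legal moves and is not in check → neither.

neither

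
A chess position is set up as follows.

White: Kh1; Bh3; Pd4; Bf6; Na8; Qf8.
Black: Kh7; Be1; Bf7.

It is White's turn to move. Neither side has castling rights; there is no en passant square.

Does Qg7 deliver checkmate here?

yes

After Qg7: black king on h7; in check: yes, from the white queen on g7.
King squares — g6: attacked by Qg7; h6: attacked by Qg7; g7: attacked by Bf6; g8: attacked by Qg7; h8: attacked by Qg7.
Black has no legal moves → checkmate.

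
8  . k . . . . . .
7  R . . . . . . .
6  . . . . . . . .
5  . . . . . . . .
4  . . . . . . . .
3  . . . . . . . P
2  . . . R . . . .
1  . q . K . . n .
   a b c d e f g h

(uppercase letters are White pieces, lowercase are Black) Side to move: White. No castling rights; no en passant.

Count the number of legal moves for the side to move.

0

White to move; king on d1.
In check: yes, from the black queen on b1.
Legal moves: none.
Count: 0.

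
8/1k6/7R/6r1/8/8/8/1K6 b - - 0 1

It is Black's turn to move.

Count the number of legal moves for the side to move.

19

Black to move; king on b7.
In check: no.
Legal moves: Kc8, Kb8, Ka8, Kc7, Ka7, Rg8, Rg7, Rg6, Rh5, Rf5, Re5, Rd5, Rc5, Rb5+, Ra5, Rg4, Rg3, Rg2, Rg1+.
Count: 19.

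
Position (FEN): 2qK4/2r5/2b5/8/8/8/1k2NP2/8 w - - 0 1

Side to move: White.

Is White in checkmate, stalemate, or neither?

checkmate

White to move; white king on d8.
In check: yes, from the black queen on c8.
King squares — c7: attacked by Qc8; d7: attacked by Bc6; e7: attacked by Rc7; c8: attacked by Rc7; e8: attacked by Bc6.
Legal moves for White: none.
In check with no legal moves → checkmate.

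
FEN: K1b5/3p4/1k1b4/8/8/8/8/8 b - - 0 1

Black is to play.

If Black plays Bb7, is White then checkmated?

After Bb7: white king on a8; in check: yes, from the black bishop on b7.
King squares — a7: attacked by Kb6; b7: attacked by Kb6; b8: attacked by Bd6.
White has no legal moves → checkmate.

yes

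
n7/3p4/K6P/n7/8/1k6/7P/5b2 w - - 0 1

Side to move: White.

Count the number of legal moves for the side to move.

2

White to move; king on a6.
In check: yes, from the black bishop on f1.
Legal moves: Ka7, Kxa5.
Count: 2.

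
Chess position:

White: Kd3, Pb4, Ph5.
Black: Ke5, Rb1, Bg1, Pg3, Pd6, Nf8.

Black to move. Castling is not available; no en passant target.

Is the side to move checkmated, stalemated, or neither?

Black to move; black king on e5.
In check: no.
Legal moves for Black include: Nh7, Nd7, Ng6, Ne6, Kf6, Ke6, Kf5, Kd5, Kf4, Ba7, Bb6, Bc5, Bd4, Be3, Bh2, Bf2, Rxb4, Rb3+, ... (list truncated; more exist).
Black has legal moves and is not in check → neither.

neither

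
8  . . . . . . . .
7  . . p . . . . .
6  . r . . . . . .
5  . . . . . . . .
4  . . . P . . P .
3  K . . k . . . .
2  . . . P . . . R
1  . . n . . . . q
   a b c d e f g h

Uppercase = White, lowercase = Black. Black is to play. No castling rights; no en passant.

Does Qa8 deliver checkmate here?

yes

After Qa8: white king on a3; in check: yes, from the black queen on a8.
King squares — a2: attacked by Nc1; b2: attacked by Rb6; b3: attacked by Nc1; a4: attacked by Qa8; b4: attacked by Rb6.
White has no legal moves → checkmate.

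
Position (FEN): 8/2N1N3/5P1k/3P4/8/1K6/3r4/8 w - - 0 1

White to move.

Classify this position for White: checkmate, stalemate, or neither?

neither

White to move; white king on b3.
In check: no.
Legal moves for White: Ng8+, Nc8, Ng6, Nc6, Nf5+, Ne8, Na8, Ne6, Na6, Nb5, Kc4, Kb4, Ka4, Kc3, Ka3, f7, d6.
White has 17 legal moves and is not in check → neither.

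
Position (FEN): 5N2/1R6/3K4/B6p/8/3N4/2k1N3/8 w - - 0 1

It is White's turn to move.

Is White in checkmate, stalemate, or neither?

White to move; white king on d6.
In check: no.
Legal moves for White include: Nh7, Nd7, Ng6, Ne6, Rb8, Rh7, Rg7, Rf7, Re7, Rd7, Rc7+, Ra7, Rb6, Rb5, Rb4, Rb3, Rb2+, Rb1, ... (list truncated; more exist).
White has legal moves and is not in check → neither.

neither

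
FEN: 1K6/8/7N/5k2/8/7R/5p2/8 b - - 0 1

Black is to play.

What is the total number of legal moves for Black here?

7

Black to move; king on f5.
In check: yes, from the white knight on h6.
Legal moves: Kg6, Kf6, Ke6, Kg5, Ke5, Kf4, Ke4.
Count: 7.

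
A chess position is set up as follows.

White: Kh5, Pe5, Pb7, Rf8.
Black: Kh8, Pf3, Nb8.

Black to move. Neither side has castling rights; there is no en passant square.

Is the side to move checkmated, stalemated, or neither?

Black to move; black king on h8.
In check: yes, from the white rook on f8.
King squares — g7: available; h7: available; g8: attacked by Rf8.
Legal moves for Black: Kh7, Kg7.
Black is in check but has 2 legal moves → neither.

neither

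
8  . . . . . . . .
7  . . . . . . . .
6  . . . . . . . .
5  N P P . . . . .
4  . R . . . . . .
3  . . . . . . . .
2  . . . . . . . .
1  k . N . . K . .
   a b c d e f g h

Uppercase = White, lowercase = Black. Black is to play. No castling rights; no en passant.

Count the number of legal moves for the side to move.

0

Black to move; king on a1.
In check: no.
Legal moves: none.
Count: 0.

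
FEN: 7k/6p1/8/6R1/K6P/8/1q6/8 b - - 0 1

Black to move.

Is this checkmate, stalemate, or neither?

Black to move; black king on h8.
In check: no.
Legal moves for Black include: Kg8, Kh7, Qb8, Qb7, Qf6, Qb6, Qe5, Qb5+, Qd4+, Qb4+, Qc3, Qb3+, Qa3+, Qh2, Qg2, Qf2, Qe2, Qd2, ... (list truncated; more exist).
Black has legal moves and is not in check → neither.

neither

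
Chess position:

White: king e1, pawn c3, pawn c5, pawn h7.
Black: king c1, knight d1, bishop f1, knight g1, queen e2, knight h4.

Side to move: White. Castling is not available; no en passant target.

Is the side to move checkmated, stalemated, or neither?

checkmate

White to move; white king on e1.
In check: yes, from the black queen on e2.
King squares — d1: attacked by Kc1; f1: attacked by Qe2; d2: attacked by Kc1; e2: attacked by Bf1; f2: attacked by Nd1.
Legal moves for White: none.
In check with no legal moves → checkmate.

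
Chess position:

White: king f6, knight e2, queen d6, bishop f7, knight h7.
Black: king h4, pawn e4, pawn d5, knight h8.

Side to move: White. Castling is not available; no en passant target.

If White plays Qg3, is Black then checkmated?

After Qg3: black king on h4; in check: yes, from the white queen on g3.
King squares — g3: attacked by Ne2; h3: attacked by Qg3; g4: attacked by Qg3; g5: attacked by Qg3; h5: attacked by Bf7.
Black has no legal moves → checkmate.

yes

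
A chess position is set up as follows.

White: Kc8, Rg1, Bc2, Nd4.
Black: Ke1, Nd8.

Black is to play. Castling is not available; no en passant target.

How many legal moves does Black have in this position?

2

Black to move; king on e1.
In check: yes, from the white rook on g1.
Legal moves: Kf2, Kd2.
Count: 2.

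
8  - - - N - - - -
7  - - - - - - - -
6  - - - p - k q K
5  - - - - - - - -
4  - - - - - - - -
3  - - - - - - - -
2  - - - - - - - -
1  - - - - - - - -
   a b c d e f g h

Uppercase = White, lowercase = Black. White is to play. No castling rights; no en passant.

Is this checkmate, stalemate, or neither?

checkmate

White to move; white king on h6.
In check: yes, from the black queen on g6.
King squares — g5: attacked by Kf6; h5: attacked by Qg6; g6: attacked by Kf6; g7: attacked by Kf6; h7: attacked by Qg6.
Legal moves for White: none.
In check with no legal moves → checkmate.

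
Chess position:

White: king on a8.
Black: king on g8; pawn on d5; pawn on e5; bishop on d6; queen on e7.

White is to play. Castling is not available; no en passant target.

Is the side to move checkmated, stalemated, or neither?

White to move; white king on a8.
In check: no.
King squares — a7: attacked by Qe7; b7: attacked by Qe7; b8: attacked by Bd6.
Legal moves for White: none.
Not in check and no legal moves → stalemate.

stalemate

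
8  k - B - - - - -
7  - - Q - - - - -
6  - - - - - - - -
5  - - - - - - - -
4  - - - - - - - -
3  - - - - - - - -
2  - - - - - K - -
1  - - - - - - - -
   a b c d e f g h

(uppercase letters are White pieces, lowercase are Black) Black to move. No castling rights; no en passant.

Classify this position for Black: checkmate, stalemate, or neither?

stalemate

Black to move; black king on a8.
In check: no.
King squares — a7: attacked by Qc7; b7: attacked by Qc7; b8: attacked by Qc7.
Legal moves for Black: none.
Not in check and no legal moves → stalemate.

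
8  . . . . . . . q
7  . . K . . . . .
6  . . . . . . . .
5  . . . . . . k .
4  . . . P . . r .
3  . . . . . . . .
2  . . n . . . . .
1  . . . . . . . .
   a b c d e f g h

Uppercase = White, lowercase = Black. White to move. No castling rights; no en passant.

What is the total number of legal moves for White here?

6

White to move; king on c7.
In check: no.
Legal moves: Kd7, Kb7, Kd6, Kc6, Kb6, d5.
Count: 6.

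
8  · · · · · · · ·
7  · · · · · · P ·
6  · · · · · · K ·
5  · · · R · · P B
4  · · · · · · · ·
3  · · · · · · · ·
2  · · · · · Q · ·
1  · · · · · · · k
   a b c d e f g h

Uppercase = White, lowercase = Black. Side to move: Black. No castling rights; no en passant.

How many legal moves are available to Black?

0

Black to move; king on h1.
In check: no.
Legal moves: none.
Count: 0.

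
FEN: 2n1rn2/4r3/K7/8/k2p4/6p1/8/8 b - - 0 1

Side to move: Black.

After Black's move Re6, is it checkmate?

no

After Re6: white king on a6; in check: yes, from the black rook on e6.
White has 1 legal reply: Kb7.
In check but a legal move exists → not checkmate.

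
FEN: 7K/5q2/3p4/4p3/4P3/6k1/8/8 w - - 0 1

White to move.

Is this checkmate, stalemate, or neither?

White to move; white king on h8.
In check: no.
King squares — g7: attacked by Qf7; h7: attacked by Qf7; g8: attacked by Qf7.
Legal moves for White: none.
Not in check and no legal moves → stalemate.

stalemate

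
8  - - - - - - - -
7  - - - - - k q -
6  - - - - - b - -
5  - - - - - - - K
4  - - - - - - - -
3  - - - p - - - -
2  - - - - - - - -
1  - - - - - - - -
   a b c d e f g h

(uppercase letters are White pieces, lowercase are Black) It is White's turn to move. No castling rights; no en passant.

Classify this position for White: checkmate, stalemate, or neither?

White to move; white king on h5.
In check: no.
King squares — g4: attacked by Qg7; h4: attacked by Bf6; g5: attacked by Bf6; g6: attacked by Kf7; h6: attacked by Qg7.
Legal moves for White: none.
Not in check and no legal moves → stalemate.

stalemate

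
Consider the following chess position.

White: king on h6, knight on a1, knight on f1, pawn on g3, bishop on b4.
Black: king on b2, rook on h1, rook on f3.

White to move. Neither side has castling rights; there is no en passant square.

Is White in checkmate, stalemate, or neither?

neither

White to move; white king on h6.
In check: yes, from the black rook on h1.
Legal moves for White: Kg7, Kg6, Kg5, Nh2.
White is in check but has 4 legal moves → neither.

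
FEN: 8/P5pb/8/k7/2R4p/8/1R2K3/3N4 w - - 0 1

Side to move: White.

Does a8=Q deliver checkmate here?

yes

After a8=Q: black king on a5; in check: yes, from the white queen on a8.
King squares — a4: attacked by Rc4; b4: attacked by Rb2; b5: attacked by Rb2; a6: attacked by Qa8; b6: attacked by Rb2.
Black has no legal moves → checkmate.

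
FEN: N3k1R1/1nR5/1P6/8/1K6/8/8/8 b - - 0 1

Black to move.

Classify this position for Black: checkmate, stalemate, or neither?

Black to move; black king on e8.
In check: yes, from the white rook on g8.
King squares — d7: attacked by Rc7; e7: attacked by Rc7; f7: attacked by Rc7; d8: attacked by Rg8; f8: attacked by Rg8.
Legal moves for Black: none.
In check with no legal moves → checkmate.

checkmate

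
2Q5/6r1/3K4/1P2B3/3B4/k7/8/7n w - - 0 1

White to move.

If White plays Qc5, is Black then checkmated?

no

After Qc5: black king on a3; in check: yes, from the white queen on c5.
Black has 3 legal replies: Ka4, Kb3, Ka2.
In check but a legal move exists → not checkmate.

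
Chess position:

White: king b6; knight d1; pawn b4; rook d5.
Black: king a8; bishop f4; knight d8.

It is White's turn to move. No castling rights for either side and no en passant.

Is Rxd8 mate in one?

no

After Rxd8: black king on a8; in check: yes, from the white rook on d8.
Black has 1 legal reply: Bb8.
In check but a legal move exists → not checkmate.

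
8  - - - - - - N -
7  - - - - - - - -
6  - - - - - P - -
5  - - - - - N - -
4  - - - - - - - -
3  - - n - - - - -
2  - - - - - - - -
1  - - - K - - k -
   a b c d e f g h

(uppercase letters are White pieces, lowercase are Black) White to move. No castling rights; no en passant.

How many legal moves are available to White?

4

White to move; king on d1.
In check: yes, from the black knight on c3.
Legal moves: Kd2, Kc2, Ke1, Kc1.
Count: 4.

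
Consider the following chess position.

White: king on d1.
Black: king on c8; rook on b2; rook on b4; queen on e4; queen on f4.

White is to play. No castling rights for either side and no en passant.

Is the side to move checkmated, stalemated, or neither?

White to move; white king on d1.
In check: no.
King squares — c1: attacked by Qf4; e1: attacked by Qe4; c2: attacked by Rb2; d2: attacked by Rb2; e2: attacked by Rb2.
Legal moves for White: none.
Not in check and no legal moves → stalemate.

stalemate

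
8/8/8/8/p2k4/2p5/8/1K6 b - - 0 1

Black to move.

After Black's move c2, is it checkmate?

no

After c2: white king on b1; in check: yes, from the black pawn on c2.
White has 5 legal replies: Kxc2, Kb2, Ka2, Kc1, Ka1.
In check but a legal move exists → not checkmate.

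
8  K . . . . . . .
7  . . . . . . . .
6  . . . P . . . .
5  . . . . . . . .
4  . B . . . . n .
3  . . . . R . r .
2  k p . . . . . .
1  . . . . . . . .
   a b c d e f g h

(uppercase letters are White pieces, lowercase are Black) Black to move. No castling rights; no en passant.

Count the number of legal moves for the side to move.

Black to move; king on a2.
In check: no.
Legal moves: Nh6, Nf6, Ne5, Nxe3, Nh2, Nf2, Rh3, Rf3, Rxe3, Rg2, Rg1, Kb1, Ka1, b1=Q, b1=R, b1=B, b1=N.
Count: 17.

17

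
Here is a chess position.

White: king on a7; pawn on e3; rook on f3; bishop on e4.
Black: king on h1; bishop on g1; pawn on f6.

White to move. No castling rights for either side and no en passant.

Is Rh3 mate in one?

After Rh3: black king on h1; in check: yes, from the white rook on h3 and the white bishop on e4.
King squares — g1: own bishop; g2: attacked by Be4; h2: attacked by Rh3.
Black has no legal moves → checkmate.

yes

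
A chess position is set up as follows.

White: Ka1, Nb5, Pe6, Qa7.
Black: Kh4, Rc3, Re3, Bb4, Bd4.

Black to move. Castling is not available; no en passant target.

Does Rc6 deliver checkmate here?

After Rc6: white king on a1; in check: yes, from the black bishop on d4.
White has 5 legal replies: Ka2, Kb1, Qxd4+, Nxd4, Nc3.
In check but a legal move exists → not checkmate.

no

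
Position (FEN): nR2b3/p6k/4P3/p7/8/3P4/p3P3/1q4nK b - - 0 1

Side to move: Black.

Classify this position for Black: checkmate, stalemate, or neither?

neither

Black to move; black king on h7.
In check: no.
Legal moves for Black include: Bf7, Bd7, Bg6, Bc6+, Bh5, Bb5, Ba4, Nc7, Nb6, Kh8, Kg8, Kg7, Kh6, Kg6, Nh3+, Nf3+, Nxe2+, Qxb8, ... (list truncated; more exist).
Black has legal moves and is not in check → neither.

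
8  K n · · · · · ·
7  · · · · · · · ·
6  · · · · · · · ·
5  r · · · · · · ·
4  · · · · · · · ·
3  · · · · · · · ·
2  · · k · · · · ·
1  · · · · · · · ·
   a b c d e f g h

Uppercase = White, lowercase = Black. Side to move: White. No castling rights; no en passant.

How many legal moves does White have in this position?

2

White to move; king on a8.
In check: yes, from the black rook on a5.
Legal moves: Kxb8, Kb7.
Count: 2.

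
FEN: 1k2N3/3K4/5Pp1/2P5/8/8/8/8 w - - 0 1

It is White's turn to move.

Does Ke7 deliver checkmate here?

After Ke7: black king on b8; in check: no.
Black is not in check, so this cannot be checkmate.

no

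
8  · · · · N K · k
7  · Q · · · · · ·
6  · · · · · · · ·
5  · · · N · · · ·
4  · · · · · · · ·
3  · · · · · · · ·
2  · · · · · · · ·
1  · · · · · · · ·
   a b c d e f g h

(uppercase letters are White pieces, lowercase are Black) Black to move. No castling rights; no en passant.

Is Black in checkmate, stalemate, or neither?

stalemate

Black to move; black king on h8.
In check: no.
King squares — g7: attacked by Qb7; h7: attacked by Qb7; g8: attacked by Kf8.
Legal moves for Black: none.
Not in check and no legal moves → stalemate.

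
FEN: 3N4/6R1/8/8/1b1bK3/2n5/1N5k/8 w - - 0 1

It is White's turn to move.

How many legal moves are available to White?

White to move; king on e4.
In check: yes, from the black knight on c3.
Legal moves: Kf5, Kf4, Kxd4, Kf3, Kd3.
Count: 5.

5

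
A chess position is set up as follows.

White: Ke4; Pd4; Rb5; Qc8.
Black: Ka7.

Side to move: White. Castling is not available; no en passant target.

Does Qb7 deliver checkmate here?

yes

After Qb7: black king on a7; in check: yes, from the white queen on b7.
King squares — a6: attacked by Qb7; b6: attacked by Rb5; b7: attacked by Rb5; a8: attacked by Qb7; b8: attacked by Qb7.
Black has no legal moves → checkmate.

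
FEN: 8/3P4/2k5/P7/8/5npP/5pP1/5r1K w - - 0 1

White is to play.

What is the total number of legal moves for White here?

White to move; king on h1.
In check: yes, from the black rook on f1.
Legal moves: none.
Count: 0.

0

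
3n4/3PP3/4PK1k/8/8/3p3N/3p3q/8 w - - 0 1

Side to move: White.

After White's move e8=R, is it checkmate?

no

After e8=R: black king on h6; in check: no.
Black is not in check, so this cannot be checkmate.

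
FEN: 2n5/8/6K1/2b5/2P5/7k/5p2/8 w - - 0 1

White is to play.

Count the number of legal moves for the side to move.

White to move; king on g6.
In check: no.
Legal moves: Kh7, Kg7, Kf7, Kh6, Kf6, Kh5, Kg5, Kf5.
Count: 8.

8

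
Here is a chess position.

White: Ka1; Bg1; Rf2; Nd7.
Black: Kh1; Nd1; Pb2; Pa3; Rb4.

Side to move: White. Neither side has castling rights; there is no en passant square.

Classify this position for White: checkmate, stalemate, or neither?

neither

White to move; white king on a1.
In check: yes, from the black pawn on b2.
Legal moves for White: Ka2, Kb1, Rxb2.
White is in check but has 3 legal moves → neither.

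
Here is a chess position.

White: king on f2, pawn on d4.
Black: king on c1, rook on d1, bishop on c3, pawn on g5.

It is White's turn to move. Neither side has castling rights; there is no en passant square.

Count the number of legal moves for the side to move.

White to move; king on f2.
In check: no.
Legal moves: Kg3, Kf3, Ke3, Kg2, Ke2, d5.
Count: 6.

6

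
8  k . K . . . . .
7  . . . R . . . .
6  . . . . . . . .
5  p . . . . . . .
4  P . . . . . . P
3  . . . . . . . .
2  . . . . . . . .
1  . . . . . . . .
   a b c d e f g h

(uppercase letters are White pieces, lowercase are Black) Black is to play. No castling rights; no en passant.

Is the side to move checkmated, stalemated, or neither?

stalemate

Black to move; black king on a8.
In check: no.
King squares — a7: attacked by Rd7; b7: attacked by Rd7; b8: attacked by Kc8.
Legal moves for Black: none.
Not in check and no legal moves → stalemate.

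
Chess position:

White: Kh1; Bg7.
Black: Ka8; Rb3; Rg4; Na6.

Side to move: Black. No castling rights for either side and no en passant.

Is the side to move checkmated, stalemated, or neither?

neither

Black to move; black king on a8.
In check: no.
Legal moves for Black include: Kb8, Kb7, Ka7, Nb8, Nc7, Nc5, Nb4, Rxg7, Rg6, Rg5, Rh4+, Rf4, Re4, Rd4, Rc4, Rgb4, Ra4, Rgg3, ... (list truncated; more exist).
Black has legal moves and is not in check → neither.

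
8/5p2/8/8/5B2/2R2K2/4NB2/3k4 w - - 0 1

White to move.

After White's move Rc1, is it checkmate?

yes

After Rc1: black king on d1; in check: yes, from the white rook on c1.
King squares — c1: attacked by Ne2; e1: attacked by Rc1; c2: attacked by Rc1; d2: attacked by Bf4; e2: attacked by Kf3.
Black has no legal moves → checkmate.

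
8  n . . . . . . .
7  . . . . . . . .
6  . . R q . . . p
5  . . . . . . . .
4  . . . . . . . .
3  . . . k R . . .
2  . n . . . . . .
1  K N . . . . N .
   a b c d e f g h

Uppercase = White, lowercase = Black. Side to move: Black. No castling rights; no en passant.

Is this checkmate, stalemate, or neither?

Black to move; black king on d3.
In check: yes, from the white rook on e3.
King squares — c2: attacked by Rc6; d2: attacked by Nb1; e2: attacked by Ng1; c3: attacked by Nb1; e3: available; c4: attacked by Rc6; d4: available; e4: attacked by Re3.
Legal moves for Black: Kd4, Kxe3.
Black is in check but has 2 legal moves → neither.

neither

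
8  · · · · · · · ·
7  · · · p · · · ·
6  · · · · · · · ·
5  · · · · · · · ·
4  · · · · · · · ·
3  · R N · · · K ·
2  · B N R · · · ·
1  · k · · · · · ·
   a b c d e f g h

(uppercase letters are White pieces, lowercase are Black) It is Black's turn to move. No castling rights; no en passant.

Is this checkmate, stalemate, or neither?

checkmate

Black to move; black king on b1.
In check: yes, from the white knight on c3.
King squares — a1: attacked by Bb2; c1: attacked by Bb2; a2: attacked by Nc3; b2: attacked by Rb3; c2: attacked by Rd2.
Legal moves for Black: none.
In check with no legal moves → checkmate.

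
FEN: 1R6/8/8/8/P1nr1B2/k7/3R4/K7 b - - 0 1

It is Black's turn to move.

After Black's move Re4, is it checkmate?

no

After Re4: white king on a1; in check: no.
White is not in check, so this cannot be checkmate.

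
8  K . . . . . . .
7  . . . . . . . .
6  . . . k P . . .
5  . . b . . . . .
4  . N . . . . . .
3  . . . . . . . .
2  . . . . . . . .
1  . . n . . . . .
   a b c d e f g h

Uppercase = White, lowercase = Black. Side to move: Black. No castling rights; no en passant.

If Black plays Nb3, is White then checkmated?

no

After Nb3: white king on a8; in check: no.
White is not in check, so this cannot be checkmate.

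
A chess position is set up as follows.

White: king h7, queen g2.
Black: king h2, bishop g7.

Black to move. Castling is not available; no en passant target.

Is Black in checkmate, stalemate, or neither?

neither

Black to move; black king on h2.
In check: yes, from the white queen on g2.
King squares — g1: attacked by Qg2; h1: attacked by Qg2; g2: available; g3: attacked by Qg2; h3: attacked by Qg2.
Legal moves for Black: Kxg2.
Black is in check but has 1 legal move → neither.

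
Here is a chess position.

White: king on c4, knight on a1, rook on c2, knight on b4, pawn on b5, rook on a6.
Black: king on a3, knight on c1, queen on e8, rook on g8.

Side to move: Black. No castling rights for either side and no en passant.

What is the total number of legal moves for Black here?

Black to move; king on a3.
In check: yes, from the white rook on a6.
Legal moves: none.
Count: 0.

0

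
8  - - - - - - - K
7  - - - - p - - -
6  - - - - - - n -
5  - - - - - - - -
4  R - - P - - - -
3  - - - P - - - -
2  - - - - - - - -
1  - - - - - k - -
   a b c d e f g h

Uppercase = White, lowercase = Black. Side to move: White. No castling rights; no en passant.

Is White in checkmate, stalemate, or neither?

White to move; white king on h8.
In check: yes, from the black knight on g6.
Legal moves for White: Kg8, Kh7, Kg7.
White is in check but has 3 legal moves → neither.

neither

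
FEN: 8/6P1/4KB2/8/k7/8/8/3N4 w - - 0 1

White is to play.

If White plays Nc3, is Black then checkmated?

After Nc3: black king on a4; in check: yes, from the white knight on c3.
Black has 4 legal replies: Ka5, Kb4, Kb3, Ka3.
In check but a legal move exists → not checkmate.

no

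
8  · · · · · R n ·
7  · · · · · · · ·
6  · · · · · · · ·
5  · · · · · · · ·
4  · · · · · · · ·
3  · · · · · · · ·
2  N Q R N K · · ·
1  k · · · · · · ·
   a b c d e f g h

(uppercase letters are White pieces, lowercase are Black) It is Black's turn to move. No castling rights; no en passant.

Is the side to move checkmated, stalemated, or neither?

Black to move; black king on a1.
In check: yes, from the white queen on b2.
King squares — b1: attacked by Qb2; a2: attacked by Qb2; b2: attacked by Rc2.
Legal moves for Black: none.
In check with no legal moves → checkmate.

checkmate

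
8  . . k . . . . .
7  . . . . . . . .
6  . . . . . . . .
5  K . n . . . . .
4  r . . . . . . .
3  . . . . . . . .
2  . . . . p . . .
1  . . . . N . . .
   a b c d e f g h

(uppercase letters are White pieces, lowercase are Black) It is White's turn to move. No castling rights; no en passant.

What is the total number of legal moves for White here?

White to move; king on a5.
In check: yes, from the black rook on a4.
Legal moves: Kb6, Kb5.
Count: 2.

2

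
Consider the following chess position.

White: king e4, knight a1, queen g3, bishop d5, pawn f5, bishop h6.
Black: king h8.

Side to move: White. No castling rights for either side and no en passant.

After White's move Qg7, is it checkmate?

After Qg7: black king on h8; in check: yes, from the white queen on g7.
King squares — g7: attacked by Bh6; h7: attacked by Qg7; g8: attacked by Bd5.
Black has no legal moves → checkmate.

yes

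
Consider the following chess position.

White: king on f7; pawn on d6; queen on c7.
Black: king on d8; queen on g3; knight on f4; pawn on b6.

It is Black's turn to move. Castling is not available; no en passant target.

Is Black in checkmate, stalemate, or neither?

Black to move; black king on d8.
In check: yes, from the white queen on c7.
King squares — c7: attacked by Pd6; d7: attacked by Qc7; e7: attacked by Pd6; c8: attacked by Qc7; e8: attacked by Kf7.
Legal moves for Black: none.
In check with no legal moves → checkmate.

checkmate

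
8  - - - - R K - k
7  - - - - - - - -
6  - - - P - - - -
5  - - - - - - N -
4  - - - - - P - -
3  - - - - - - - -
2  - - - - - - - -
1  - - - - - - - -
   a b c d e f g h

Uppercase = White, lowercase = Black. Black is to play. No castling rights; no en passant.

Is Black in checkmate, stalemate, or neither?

stalemate

Black to move; black king on h8.
In check: no.
King squares — g7: attacked by Kf8; h7: attacked by Ng5; g8: attacked by Kf8.
Legal moves for Black: none.
Not in check and no legal moves → stalemate.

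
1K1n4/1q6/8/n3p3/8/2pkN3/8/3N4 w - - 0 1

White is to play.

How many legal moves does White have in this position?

White to move; king on b8.
In check: yes, from the black queen on b7.
Legal moves: none.
Count: 0.

0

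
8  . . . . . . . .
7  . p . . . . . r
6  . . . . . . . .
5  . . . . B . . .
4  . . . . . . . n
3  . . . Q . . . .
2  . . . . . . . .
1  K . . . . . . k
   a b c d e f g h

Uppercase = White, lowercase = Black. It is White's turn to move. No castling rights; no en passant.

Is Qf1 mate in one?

yes

After Qf1: black king on h1; in check: yes, from the white queen on f1.
King squares — g1: attacked by Qf1; g2: attacked by Qf1; h2: attacked by Be5.
Black has no legal moves → checkmate.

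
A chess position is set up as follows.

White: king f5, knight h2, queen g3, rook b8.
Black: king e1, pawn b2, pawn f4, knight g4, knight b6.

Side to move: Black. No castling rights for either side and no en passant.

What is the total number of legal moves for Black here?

Black to move; king on e1.
In check: yes, from the white queen on g3.
Legal moves: Ke2, Kd2, Kd1, Nf2, fxg3.
Count: 5.

5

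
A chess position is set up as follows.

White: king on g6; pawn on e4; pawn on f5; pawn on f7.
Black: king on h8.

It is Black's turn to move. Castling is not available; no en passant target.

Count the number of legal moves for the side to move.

Black to move; king on h8.
In check: no.
Legal moves: none.
Count: 0.

0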